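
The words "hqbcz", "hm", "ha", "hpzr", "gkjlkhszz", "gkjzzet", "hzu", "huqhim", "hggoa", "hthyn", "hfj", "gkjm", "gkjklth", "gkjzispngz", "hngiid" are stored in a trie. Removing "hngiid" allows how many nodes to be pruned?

5

After clearing the end-marker at "hngiid", prune upward until reaching a node still needed by another word.
The suffix "ngiid" (5 nodes) is used only by "hngiid"; the node for "h" still has the child "q", so pruning stops there.
Nodes removed: 5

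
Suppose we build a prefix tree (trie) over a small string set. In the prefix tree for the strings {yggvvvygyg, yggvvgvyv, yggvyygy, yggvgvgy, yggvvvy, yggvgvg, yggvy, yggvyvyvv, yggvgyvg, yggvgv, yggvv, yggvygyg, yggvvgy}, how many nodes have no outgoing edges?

8

Leaves are exactly the stored words that no other stored word extends.
Those words: "yggvgvgy", "yggvgyvg", "yggvvgvyv", "yggvvgy", "yggvvvygyg", "yggvygyg", "yggvyvyvv", "yggvyygy"
Leaf count: 8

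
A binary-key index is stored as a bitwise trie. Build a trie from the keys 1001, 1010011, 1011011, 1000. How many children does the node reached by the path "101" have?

Walk "101" from the root, arriving at one node.
Characters that immediately follow "101" among the stored strings: {0, 1}.
That node has 2 child edges.

2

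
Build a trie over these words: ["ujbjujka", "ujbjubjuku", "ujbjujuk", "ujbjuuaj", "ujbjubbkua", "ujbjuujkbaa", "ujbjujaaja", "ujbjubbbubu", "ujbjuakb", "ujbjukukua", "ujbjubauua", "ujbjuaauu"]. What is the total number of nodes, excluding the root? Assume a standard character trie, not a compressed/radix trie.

Insert word by word; a character creates a node only if that edge doesn't already exist:
  "ujbjujka" → 8 new (u, j, b, j, u, j, k, a)
  "ujbjubjuku" → prefix "ujbju" already present; 5 new (b, j, u, k, u)
  "ujbjujuk" → prefix "ujbjuj" already present; 2 new (u, k)
  "ujbjuuaj" → prefix "ujbju" already present; 3 new (u, a, j)
  "ujbjubbkua" → prefix "ujbjub" already present; 4 new (b, k, u, a)
  "ujbjuujkbaa" → prefix "ujbjuu" already present; 5 new (j, k, b, a, a)
  "ujbjujaaja" → prefix "ujbjuj" already present; 4 new (a, a, j, a)
  "ujbjubbbubu" → prefix "ujbjubb" already present; 4 new (b, u, b, u)
  "ujbjuakb" → prefix "ujbju" already present; 3 new (a, k, b)
  "ujbjukukua" → prefix "ujbju" already present; 5 new (k, u, k, u, a)
  "ujbjubauua" → prefix "ujbjub" already present; 4 new (a, u, u, a)
  "ujbjuaauu" → prefix "ujbjua" already present; 3 new (a, u, u)
Total nodes = 8 + 5 + 2 + 3 + 4 + 5 + 4 + 4 + 3 + 5 + 4 + 3 = 50

50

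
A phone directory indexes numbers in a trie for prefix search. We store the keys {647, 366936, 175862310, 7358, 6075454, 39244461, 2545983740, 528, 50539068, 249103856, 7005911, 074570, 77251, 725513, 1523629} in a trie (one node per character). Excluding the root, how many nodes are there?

Trace insertions, counting only characters that open a new branch:
  "647" → 3 new (6, 4, 7)
  "366936" → 6 new (3, 6, 6, 9, 3, 6)
  "175862310" → 9 new (1, 7, 5, 8, 6, 2, 3, 1, 0)
  "7358" → 4 new (7, 3, 5, 8)
  "6075454" → prefix "6" already present; 6 new (0, 7, 5, 4, 5, 4)
  "39244461" → prefix "3" already present; 7 new (9, 2, 4, 4, 4, 6, 1)
  "2545983740" → 10 new (2, 5, 4, 5, 9, 8, 3, 7, 4, 0)
  "528" → 3 new (5, 2, 8)
  "50539068" → prefix "5" already present; 7 new (0, 5, 3, 9, 0, 6, 8)
  "249103856" → prefix "2" already present; 8 new (4, 9, 1, 0, 3, 8, 5, 6)
  "7005911" → prefix "7" already present; 6 new (0, 0, 5, 9, 1, 1)
  "074570" → 6 new (0, 7, 4, 5, 7, 0)
  "77251" → prefix "7" already present; 4 new (7, 2, 5, 1)
  "725513" → prefix "7" already present; 5 new (2, 5, 5, 1, 3)
  "1523629" → prefix "1" already present; 6 new (5, 2, 3, 6, 2, 9)
Total nodes = 3 + 6 + 9 + 4 + 6 + 7 + 10 + 3 + 7 + 8 + 6 + 6 + 4 + 5 + 6 = 90

90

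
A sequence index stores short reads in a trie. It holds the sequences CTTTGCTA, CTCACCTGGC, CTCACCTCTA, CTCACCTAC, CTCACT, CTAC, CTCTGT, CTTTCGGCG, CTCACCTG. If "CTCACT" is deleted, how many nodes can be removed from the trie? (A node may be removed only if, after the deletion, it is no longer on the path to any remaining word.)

A node on "CTCACT"'s path can go only if nothing else ends at it or branches off below it.
The suffix "T" (1 node) is used only by "CTCACT"; the node for "CTCAC" still has the child "C", so pruning stops there.
Nodes removed: 1

1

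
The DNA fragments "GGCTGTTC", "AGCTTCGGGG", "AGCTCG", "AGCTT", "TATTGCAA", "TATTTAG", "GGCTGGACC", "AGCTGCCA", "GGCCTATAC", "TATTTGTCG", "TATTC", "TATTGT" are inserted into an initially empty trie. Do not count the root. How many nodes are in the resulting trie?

51

Trace insertions, counting only characters that open a new branch:
  "GGCTGTTC" → 8 new (G, G, C, T, G, T, T, C)
  "AGCTTCGGGG" → 10 new (A, G, C, T, T, C, G, G, G, G)
  "AGCTCG" → prefix "AGCT" already present; 2 new (C, G)
  "AGCTT" → prefix "AGCTT" already present; 0 new (none)
  "TATTGCAA" → 8 new (T, A, T, T, G, C, A, A)
  "TATTTAG" → prefix "TATT" already present; 3 new (T, A, G)
  "GGCTGGACC" → prefix "GGCTG" already present; 4 new (G, A, C, C)
  "AGCTGCCA" → prefix "AGCT" already present; 4 new (G, C, C, A)
  "GGCCTATAC" → prefix "GGC" already present; 6 new (C, T, A, T, A, C)
  "TATTTGTCG" → prefix "TATTT" already present; 4 new (G, T, C, G)
  "TATTC" → prefix "TATT" already present; 1 new (C)
  "TATTGT" → prefix "TATTG" already present; 1 new (T)
Total nodes = 8 + 10 + 2 + 0 + 8 + 3 + 4 + 4 + 6 + 4 + 1 + 1 = 51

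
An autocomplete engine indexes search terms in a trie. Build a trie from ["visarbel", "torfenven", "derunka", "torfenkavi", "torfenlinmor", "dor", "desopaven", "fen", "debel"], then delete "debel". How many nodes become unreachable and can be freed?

3

A node on "debel"'s path can go only if nothing else ends at it or branches off below it.
The suffix "bel" (3 nodes) is used only by "debel"; the node for "de" still has the child "r", so pruning stops there.
Nodes removed: 3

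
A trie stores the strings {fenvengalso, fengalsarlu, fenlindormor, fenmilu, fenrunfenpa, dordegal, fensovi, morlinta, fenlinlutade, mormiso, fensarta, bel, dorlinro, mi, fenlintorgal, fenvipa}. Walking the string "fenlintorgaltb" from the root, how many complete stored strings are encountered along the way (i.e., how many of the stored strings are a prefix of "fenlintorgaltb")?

1

Walk "fenlintorgaltb" from the root; an end-of-word marker is hit whenever a stored word is a prefix of "fenlintorgaltb".
Prefixes of the query that are stored words: "fenlintorgal"
Count: 1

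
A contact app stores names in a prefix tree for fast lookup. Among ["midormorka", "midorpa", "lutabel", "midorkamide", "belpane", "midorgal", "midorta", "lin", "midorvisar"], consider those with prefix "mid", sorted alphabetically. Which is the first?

midorgal

DFS of the "mid" subtree visits, in order: "midorgal", "midorkamide", "midormorka", "midorpa", "midorta", "midorvisar"
The 1st is midorgal.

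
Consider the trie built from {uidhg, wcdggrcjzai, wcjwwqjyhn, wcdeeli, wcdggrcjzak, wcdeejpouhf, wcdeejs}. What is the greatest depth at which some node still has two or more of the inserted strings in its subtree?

10

Look for the deepest trie node that still has at least two words in its subtree.
"wcdggrcjzai" and "wcdggrcjzak" agree on "wcdggrcjza" (10 characters) before diverging; nothing deeper is shared.
Longest shared-prefix length: 10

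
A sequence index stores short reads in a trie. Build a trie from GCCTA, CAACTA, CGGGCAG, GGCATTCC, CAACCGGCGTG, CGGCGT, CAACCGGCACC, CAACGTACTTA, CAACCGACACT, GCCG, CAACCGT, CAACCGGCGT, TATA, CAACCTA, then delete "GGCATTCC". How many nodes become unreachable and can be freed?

7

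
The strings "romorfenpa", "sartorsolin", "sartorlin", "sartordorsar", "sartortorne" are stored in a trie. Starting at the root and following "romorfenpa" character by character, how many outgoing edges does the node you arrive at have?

0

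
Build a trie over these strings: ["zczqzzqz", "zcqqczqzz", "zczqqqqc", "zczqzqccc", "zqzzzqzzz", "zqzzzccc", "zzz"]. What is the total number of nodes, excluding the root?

36

Trie structure (* marks end of a word):
(root)
└─ z
   ├─ c
   │  ├─ q
   │  │  └─ q
   │  │     └─ c
   │  │        └─ z
   │  │           └─ q
   │  │              └─ z
   │  │                 └─ z *
   │  └─ z
   │     └─ q
   │        ├─ q
   │        │  └─ q
   │        │     └─ q
   │        │        └─ c *
   │        └─ z
   │           ├─ q
   │           │  └─ c
   │           │     └─ c
   │           │        └─ c *
   │           └─ z
   │              └─ q
   │                 └─ z *
   ├─ q
   │  └─ z
   │     └─ z
   │        └─ z
   │           ├─ c
   │           │  └─ c
   │           │     └─ c *
   │           └─ q
   │              └─ z
   │                 └─ z
   │                    └─ z *
   └─ z
      └─ z *
Counting every labelled node above: 36.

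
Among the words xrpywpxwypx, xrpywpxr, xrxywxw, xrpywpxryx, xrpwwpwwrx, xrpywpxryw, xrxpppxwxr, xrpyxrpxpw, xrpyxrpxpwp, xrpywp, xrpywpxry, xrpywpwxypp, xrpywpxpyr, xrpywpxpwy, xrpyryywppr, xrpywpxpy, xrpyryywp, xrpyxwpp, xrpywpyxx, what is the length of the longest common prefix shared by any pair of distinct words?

The deepest shared node is where two words last agree before diverging.
e.g. "xrpyxrpxpw" and "xrpyxrpxpwp" share the prefix "xrpyxrpxpw" of length 10; no pair shares a longer one.
Longest shared-prefix length: 10

10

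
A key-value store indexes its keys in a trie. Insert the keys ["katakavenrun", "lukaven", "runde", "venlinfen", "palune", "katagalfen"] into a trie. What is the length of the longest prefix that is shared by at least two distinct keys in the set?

4

Equivalently: take the maximum, over all pairs, of their longest common prefix length.
e.g. "katagalfen" and "katakavenrun" share the prefix "kata" of length 4; no pair shares a longer one.
Longest shared-prefix length: 4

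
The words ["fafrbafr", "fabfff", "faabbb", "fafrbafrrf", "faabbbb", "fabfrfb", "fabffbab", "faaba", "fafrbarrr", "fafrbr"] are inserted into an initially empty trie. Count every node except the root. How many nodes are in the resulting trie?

30

Count nodes per top-level branch (shared prefixes stored once):
  'f'-branch (faaba, faabbb, faabbbb, fabffbab, fabfff, fabfrfb, fafrbafr, fafrbafrrf, fafrbarrr, fafrbr): 30 nodes
Sum: 30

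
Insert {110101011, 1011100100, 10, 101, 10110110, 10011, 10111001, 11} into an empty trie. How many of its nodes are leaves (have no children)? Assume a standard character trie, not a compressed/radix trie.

A leaf is a node with no children — equivalently, the end of a word that is not a proper prefix of any other stored word.
Those words: "10011", "10110110", "1011100100", "110101011"
Leaf count: 4

4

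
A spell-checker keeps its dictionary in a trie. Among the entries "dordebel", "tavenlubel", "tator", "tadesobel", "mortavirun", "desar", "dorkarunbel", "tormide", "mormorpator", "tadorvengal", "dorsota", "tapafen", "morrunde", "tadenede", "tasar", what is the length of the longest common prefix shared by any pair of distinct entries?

4

Look for the deepest trie node that still has at least two words in its subtree.
"tadenede" and "tadesobel" agree on "tade" (4 characters) before diverging; nothing deeper is shared.
Longest shared-prefix length: 4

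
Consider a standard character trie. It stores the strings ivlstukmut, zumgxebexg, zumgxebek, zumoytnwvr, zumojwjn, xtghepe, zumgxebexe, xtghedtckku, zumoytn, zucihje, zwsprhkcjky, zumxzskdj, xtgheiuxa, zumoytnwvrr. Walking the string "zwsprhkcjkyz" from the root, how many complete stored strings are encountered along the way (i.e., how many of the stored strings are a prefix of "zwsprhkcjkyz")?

1

Check each prefix of "zwsprhkcjkyz" against the stored set — each match is an end-marker on the path.
Prefixes of the query that are stored words: "zwsprhkcjky"
Count: 1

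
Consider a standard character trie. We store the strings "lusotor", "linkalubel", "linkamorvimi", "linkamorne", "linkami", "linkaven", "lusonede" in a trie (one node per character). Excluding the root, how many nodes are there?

33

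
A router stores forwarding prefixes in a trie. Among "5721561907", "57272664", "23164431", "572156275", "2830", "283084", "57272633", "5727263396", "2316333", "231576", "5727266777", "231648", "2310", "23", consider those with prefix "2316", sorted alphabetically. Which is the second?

Words with prefix "2316", in lexicographic order: "2316333", "23164431", "231648"
Position 2: 23164431

23164431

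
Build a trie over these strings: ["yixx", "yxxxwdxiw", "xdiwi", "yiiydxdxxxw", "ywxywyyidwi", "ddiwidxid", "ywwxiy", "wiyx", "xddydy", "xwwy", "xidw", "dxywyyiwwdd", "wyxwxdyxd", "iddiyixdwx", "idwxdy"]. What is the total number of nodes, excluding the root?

For each word, the new-node count is its length minus the longest prefix already in the trie:
  "yixx" → 4 new (y, i, x, x)
  "yxxxwdxiw" → prefix "y" already present; 8 new (x, x, x, w, d, x, i, w)
  "xdiwi" → 5 new (x, d, i, w, i)
  "yiiydxdxxxw" → prefix "yi" already present; 9 new (i, y, d, x, d, x, x, x, w)
  "ywxywyyidwi" → prefix "y" already present; 10 new (w, x, y, w, y, y, i, d, w, i)
  "ddiwidxid" → 9 new (d, d, i, w, i, d, x, i, d)
  "ywwxiy" → prefix "yw" already present; 4 new (w, x, i, y)
  "wiyx" → 4 new (w, i, y, x)
  "xddydy" → prefix "xd" already present; 4 new (d, y, d, y)
  "xwwy" → prefix "x" already present; 3 new (w, w, y)
  "xidw" → prefix "x" already present; 3 new (i, d, w)
  "dxywyyiwwdd" → prefix "d" already present; 10 new (x, y, w, y, y, i, w, w, d, d)
  "wyxwxdyxd" → prefix "w" already present; 8 new (y, x, w, x, d, y, x, d)
  "iddiyixdwx" → 10 new (i, d, d, i, y, i, x, d, w, x)
  "idwxdy" → prefix "id" already present; 4 new (w, x, d, y)
Total nodes = 4 + 8 + 5 + 9 + 10 + 9 + 4 + 4 + 4 + 3 + 3 + 10 + 8 + 10 + 4 = 95

95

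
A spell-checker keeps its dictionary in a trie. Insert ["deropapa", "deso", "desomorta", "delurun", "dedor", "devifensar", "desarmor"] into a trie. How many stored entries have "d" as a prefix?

Filter for entries beginning with "d":
Words under "d": dedor, delurun, deropapa, desarmor, deso, desomorta, devifensar
Count: 7

7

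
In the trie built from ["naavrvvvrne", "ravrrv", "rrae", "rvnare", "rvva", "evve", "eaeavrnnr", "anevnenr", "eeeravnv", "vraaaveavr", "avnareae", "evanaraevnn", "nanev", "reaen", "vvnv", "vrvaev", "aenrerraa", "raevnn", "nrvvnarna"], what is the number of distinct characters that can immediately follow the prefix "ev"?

Follow the path "ev" to its node, then look at its outgoing edges.
Distinct next characters after "ev": a, v.
That node has 2 child edges.

2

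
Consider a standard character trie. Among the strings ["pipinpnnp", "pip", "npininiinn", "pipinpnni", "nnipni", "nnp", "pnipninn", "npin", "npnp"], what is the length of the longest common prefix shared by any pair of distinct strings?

Equivalently: take the maximum, over all pairs, of their longest common prefix length.
"pipinpnni" and "pipinpnnp" agree on "pipinpnn" (8 characters) before diverging; nothing deeper is shared.
Longest shared-prefix length: 8

8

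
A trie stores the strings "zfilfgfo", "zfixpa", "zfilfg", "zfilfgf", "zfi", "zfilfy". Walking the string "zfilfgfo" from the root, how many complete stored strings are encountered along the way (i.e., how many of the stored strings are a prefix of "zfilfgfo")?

4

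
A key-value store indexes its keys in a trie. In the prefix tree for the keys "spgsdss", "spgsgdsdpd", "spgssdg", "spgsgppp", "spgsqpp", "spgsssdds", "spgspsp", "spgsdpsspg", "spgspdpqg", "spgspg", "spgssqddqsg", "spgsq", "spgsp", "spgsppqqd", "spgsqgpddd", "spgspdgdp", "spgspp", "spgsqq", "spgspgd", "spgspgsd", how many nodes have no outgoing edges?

16

A leaf is a node with no children — equivalently, the end of a word that is not a proper prefix of any other stored word.
Those words: "spgsdpsspg", "spgsdss", "spgsgdsdpd", "spgsgppp", "spgspdgdp", "spgspdpqg", "spgspgd", "spgspgsd", "spgsppqqd", "spgspsp", "spgsqgpddd", "spgsqpp", "spgsqq", "spgssdg", "spgssqddqsg", "spgsssdds"
Leaf count: 16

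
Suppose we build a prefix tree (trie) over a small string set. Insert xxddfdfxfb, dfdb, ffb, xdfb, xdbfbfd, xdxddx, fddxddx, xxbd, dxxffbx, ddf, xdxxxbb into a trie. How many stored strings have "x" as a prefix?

Walk to "x"; the words in its subtree are exactly those with that prefix.
Matches: "xdbfbfd", "xdfb", "xdxddx", "xdxxxbb", "xxbd", "xxddfdfxfb"
Count: 6

6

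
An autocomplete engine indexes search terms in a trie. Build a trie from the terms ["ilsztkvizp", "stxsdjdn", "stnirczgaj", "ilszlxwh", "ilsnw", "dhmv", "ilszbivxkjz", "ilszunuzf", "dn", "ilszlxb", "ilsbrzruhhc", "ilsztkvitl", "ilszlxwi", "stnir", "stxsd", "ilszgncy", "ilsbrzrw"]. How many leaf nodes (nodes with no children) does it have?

Leaves are exactly the stored words that no other stored word extends.
Those words: "dhmv", "dn", "ilsbrzruhhc", "ilsbrzrw", "ilsnw", "ilszbivxkjz", "ilszgncy", "ilszlxb", "ilszlxwh", "ilszlxwi", "ilsztkvitl", "ilsztkvizp", "ilszunuzf", "stnirczgaj", "stxsdjdn"
Leaf count: 15

15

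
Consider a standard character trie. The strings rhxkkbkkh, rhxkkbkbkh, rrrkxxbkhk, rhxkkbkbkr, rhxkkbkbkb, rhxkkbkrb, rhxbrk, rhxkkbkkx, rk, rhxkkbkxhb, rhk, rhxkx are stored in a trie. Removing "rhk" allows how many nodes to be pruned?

1

Walk "rhk" from the leaf back toward the root, removing each node that no remaining word uses.
The suffix "k" (1 node) is used only by "rhk"; the node for "rh" still has the child "x", so pruning stops there.
Nodes removed: 1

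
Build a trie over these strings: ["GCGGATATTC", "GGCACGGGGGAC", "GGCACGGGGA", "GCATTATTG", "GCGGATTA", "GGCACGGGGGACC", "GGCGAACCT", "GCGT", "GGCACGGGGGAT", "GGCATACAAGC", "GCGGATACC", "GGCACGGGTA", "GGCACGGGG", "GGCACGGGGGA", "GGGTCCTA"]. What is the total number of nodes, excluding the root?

57

For each word, the new-node count is its length minus the longest prefix already in the trie:
  "GCGGATATTC" → 10 new (G, C, G, G, A, T, A, T, T, C)
  "GGCACGGGGGAC" → prefix "G" already present; 11 new (G, C, A, C, G, G, G, G, G, A, C)
  "GGCACGGGGA" → prefix "GGCACGGGG" already present; 1 new (A)
  "GCATTATTG" → prefix "GC" already present; 7 new (A, T, T, A, T, T, G)
  "GCGGATTA" → prefix "GCGGAT" already present; 2 new (T, A)
  "GGCACGGGGGACC" → prefix "GGCACGGGGGAC" already present; 1 new (C)
  "GGCGAACCT" → prefix "GGC" already present; 6 new (G, A, A, C, C, T)
  "GCGT" → prefix "GCG" already present; 1 new (T)
  "GGCACGGGGGAT" → prefix "GGCACGGGGGA" already present; 1 new (T)
  "GGCATACAAGC" → prefix "GGCA" already present; 7 new (T, A, C, A, A, G, C)
  "GCGGATACC" → prefix "GCGGATA" already present; 2 new (C, C)
  "GGCACGGGTA" → prefix "GGCACGGG" already present; 2 new (T, A)
  "GGCACGGGG" → prefix "GGCACGGGG" already present; 0 new (none)
  "GGCACGGGGGA" → prefix "GGCACGGGGGA" already present; 0 new (none)
  "GGGTCCTA" → prefix "GG" already present; 6 new (G, T, C, C, T, A)
Total nodes = 10 + 11 + 1 + 7 + 2 + 1 + 6 + 1 + 1 + 7 + 2 + 2 + 0 + 0 + 6 = 57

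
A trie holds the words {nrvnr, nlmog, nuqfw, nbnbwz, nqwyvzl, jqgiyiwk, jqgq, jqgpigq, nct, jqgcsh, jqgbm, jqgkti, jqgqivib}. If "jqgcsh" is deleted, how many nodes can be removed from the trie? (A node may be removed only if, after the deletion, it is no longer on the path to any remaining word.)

3

Walk "jqgcsh" from the leaf back toward the root, removing each node that no remaining word uses.
The suffix "csh" (3 nodes) is used only by "jqgcsh"; the node for "jqg" still has the child "i", so pruning stops there.
Nodes removed: 3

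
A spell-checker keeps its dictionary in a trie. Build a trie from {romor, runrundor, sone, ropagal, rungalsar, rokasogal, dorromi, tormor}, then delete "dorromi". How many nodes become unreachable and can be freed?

Walk "dorromi" from the leaf back toward the root, removing each node that no remaining word uses.
No other word shares any prefix with "dorromi", so all 7 of its nodes go.
Nodes removed: 7

7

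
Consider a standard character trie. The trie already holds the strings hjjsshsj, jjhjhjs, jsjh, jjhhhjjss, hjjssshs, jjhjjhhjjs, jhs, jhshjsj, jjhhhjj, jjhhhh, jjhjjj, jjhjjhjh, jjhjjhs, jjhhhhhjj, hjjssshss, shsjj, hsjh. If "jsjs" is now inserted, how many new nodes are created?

1

Walking "jsjs" from the root, the first 3 characters ("jsj") follow existing edges; "s" is the first miss.
New nodes needed: |"jsjs"| − 3 = 4 − 3 = 1.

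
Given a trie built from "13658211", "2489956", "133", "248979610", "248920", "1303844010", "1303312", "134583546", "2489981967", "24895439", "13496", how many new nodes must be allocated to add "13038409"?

2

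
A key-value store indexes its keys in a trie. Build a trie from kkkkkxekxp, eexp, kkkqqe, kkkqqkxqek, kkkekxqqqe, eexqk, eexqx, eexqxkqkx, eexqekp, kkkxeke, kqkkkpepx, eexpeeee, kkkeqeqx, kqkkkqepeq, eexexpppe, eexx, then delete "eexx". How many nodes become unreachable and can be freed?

1

A node on "eexx"'s path can go only if nothing else ends at it or branches off below it.
The suffix "x" (1 node) is used only by "eexx"; the node for "eex" still has the child "p", so pruning stops there.
Nodes removed: 1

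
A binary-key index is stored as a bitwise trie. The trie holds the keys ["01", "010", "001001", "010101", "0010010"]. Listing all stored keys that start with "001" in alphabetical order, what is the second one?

0010010

Filter for "001…" and sort: "001001", "0010010"
Position 2: 0010010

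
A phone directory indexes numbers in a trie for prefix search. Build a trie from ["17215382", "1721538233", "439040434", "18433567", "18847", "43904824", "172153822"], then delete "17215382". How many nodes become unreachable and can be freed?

0

After clearing the end-marker at "17215382", prune upward until reaching a node still needed by another word.
Every node on "17215382" is still needed (e.g. by "1721538233"), so nothing is freed.
Nodes removed: 0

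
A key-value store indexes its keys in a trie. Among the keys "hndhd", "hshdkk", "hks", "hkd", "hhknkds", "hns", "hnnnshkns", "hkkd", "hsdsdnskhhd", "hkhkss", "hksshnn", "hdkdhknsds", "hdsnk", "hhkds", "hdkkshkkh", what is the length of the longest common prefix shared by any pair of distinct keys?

3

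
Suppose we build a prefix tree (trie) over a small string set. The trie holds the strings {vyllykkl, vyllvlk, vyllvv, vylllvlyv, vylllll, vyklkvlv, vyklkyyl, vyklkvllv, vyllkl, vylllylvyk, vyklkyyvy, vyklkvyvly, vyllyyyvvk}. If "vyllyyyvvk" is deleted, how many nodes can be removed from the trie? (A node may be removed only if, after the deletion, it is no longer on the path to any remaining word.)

A node on "vyllyyyvvk"'s path can go only if nothing else ends at it or branches off below it.
The suffix "yyvvk" (5 nodes) is used only by "vyllyyyvvk"; the node for "vylly" still has the child "k", so pruning stops there.
Nodes removed: 5

5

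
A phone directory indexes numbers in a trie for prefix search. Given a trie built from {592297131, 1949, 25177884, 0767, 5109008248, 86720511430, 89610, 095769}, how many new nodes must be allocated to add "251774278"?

4

The longest prefix of "251774278" already in the trie is "25177" (length 5).
New nodes needed: |"251774278"| − 5 = 9 − 5 = 4.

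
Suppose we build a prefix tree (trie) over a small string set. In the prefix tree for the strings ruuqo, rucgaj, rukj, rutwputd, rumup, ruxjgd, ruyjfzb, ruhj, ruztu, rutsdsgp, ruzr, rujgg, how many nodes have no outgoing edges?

12

Leaves are exactly the stored words that no other stored word extends.
Those words: "rucgaj", "ruhj", "rujgg", "rukj", "rumup", "rutsdsgp", "rutwputd", "ruuqo", "ruxjgd", "ruyjfzb", "ruzr", "ruztu"
Leaf count: 12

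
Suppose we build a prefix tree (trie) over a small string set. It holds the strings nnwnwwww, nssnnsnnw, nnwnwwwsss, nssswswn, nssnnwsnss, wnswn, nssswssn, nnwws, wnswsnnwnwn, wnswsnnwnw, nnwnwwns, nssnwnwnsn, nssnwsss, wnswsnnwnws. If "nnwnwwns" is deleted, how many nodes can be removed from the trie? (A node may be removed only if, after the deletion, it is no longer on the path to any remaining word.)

2

Walk "nnwnwwns" from the leaf back toward the root, removing each node that no remaining word uses.
The suffix "ns" (2 nodes) is used only by "nnwnwwns"; the node for "nnwnww" still has the child "w", so pruning stops there.
Nodes removed: 2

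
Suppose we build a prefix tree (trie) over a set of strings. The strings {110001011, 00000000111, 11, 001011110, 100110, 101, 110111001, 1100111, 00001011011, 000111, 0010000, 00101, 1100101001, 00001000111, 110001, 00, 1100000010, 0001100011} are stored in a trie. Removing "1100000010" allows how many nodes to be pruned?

Walk "1100000010" from the leaf back toward the root, removing each node that no remaining word uses.
The suffix "00010" (5 nodes) is used only by "1100000010"; the node for "11000" still has the child "1", so pruning stops there.
Nodes removed: 5

5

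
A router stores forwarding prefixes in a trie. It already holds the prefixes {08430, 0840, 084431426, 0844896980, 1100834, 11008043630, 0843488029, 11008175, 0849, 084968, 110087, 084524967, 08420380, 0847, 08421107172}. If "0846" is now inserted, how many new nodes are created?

Walking "0846" from the root, the first 3 characters ("084") follow existing edges; "6" is the first miss.
So 4 − 3 = 1 new nodes.

1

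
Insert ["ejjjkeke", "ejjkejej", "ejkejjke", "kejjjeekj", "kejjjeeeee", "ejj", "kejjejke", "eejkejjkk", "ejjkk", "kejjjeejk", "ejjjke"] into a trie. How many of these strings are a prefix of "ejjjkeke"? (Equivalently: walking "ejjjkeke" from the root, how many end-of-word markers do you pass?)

3

Walk "ejjjkeke" from the root; an end-of-word marker is hit whenever a stored word is a prefix of "ejjjkeke".
Prefixes of the query that are stored words: "ejj", "ejjjke", "ejjjkeke"
Count: 3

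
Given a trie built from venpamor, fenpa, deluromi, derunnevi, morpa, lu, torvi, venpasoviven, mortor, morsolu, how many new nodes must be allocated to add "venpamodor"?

3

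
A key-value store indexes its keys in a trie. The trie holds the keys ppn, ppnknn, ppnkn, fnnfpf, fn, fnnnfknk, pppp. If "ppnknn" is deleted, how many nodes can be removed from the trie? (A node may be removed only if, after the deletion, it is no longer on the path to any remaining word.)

A node on "ppnknn"'s path can go only if nothing else ends at it or branches off below it.
The suffix "n" (1 node) is used only by "ppnknn"; "ppnkn" is itself a stored word, so pruning stops there.
Nodes removed: 1

1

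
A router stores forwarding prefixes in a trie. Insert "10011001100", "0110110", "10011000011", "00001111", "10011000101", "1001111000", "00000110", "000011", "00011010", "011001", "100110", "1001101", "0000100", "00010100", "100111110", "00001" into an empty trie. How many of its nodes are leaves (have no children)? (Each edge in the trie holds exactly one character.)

Leaves are exactly the stored words that no other stored word extends.
Those words: "00000110", "0000100", "00001111", "00010100", "00011010", "011001", "0110110", "10011000011", "10011000101", "10011001100", "1001101", "1001111000", "100111110"
Leaf count: 13

13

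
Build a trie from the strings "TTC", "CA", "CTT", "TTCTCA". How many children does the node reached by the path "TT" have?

1

The children of the "TT" node are the distinct next characters among strings starting with "TT".
Distinct next characters after "TT": C.
That node has 1 child edge.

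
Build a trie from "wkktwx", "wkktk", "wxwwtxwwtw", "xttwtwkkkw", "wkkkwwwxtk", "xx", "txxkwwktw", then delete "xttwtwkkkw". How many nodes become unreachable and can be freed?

9

Walk "xttwtwkkkw" from the leaf back toward the root, removing each node that no remaining word uses.
The suffix "ttwtwkkkw" (9 nodes) is used only by "xttwtwkkkw"; the node for "x" still has the child "x", so pruning stops there.
Nodes removed: 9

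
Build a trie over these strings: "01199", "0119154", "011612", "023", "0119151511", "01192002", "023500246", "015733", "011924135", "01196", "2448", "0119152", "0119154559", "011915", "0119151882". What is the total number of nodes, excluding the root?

Insert word by word; a character creates a node only if that edge doesn't already exist:
  "01199" → 5 new (0, 1, 1, 9, 9)
  "0119154" → prefix "0119" already present; 3 new (1, 5, 4)
  "011612" → prefix "011" already present; 3 new (6, 1, 2)
  "023" → prefix "0" already present; 2 new (2, 3)
  "0119151511" → prefix "011915" already present; 4 new (1, 5, 1, 1)
  "01192002" → prefix "0119" already present; 4 new (2, 0, 0, 2)
  "023500246" → prefix "023" already present; 6 new (5, 0, 0, 2, 4, 6)
  "015733" → prefix "01" already present; 4 new (5, 7, 3, 3)
  "011924135" → prefix "01192" already present; 4 new (4, 1, 3, 5)
  "01196" → prefix "0119" already present; 1 new (6)
  "2448" → 4 new (2, 4, 4, 8)
  "0119152" → prefix "011915" already present; 1 new (2)
  "0119154559" → prefix "0119154" already present; 3 new (5, 5, 9)
  "011915" → prefix "011915" already present; 0 new (none)
  "0119151882" → prefix "0119151" already present; 3 new (8, 8, 2)
Total nodes = 5 + 3 + 3 + 2 + 4 + 4 + 6 + 4 + 4 + 1 + 4 + 1 + 3 + 0 + 3 = 47

47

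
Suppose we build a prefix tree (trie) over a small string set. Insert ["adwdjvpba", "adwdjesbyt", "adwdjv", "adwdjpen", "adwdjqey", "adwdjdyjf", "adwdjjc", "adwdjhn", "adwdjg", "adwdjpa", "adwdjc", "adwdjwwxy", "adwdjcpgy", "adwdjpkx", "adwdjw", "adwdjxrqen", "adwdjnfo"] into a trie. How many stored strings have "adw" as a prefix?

Walk to "adw"; the words in its subtree are exactly those with that prefix.
Matches: "adwdjc", "adwdjcpgy", "adwdjdyjf", "adwdjesbyt", "adwdjg", "adwdjhn", "adwdjjc", "adwdjnfo", "adwdjpa", "adwdjpen", "adwdjpkx", "adwdjqey", "adwdjv", "adwdjvpba", "adwdjw", "adwdjwwxy", "adwdjxrqen"
Count: 17

17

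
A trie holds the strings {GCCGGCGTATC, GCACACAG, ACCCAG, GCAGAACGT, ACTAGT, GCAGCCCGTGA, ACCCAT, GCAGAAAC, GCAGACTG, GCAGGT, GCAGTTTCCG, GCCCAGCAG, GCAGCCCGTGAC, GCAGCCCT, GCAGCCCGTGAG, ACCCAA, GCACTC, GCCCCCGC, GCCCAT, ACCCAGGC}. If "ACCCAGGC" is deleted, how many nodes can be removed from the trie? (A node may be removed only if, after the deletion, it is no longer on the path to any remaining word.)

Walk "ACCCAGGC" from the leaf back toward the root, removing each node that no remaining word uses.
The suffix "GC" (2 nodes) is used only by "ACCCAGGC"; "ACCCAG" is itself a stored word, so pruning stops there.
Nodes removed: 2

2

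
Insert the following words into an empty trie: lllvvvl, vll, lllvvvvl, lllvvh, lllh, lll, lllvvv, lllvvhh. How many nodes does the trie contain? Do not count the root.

15

For each word, the new-node count is its length minus the longest prefix already in the trie:
  "lllvvvl" → 7 new (l, l, l, v, v, v, l)
  "vll" → 3 new (v, l, l)
  "lllvvvvl" → prefix "lllvvv" already present; 2 new (v, l)
  "lllvvh" → prefix "lllvv" already present; 1 new (h)
  "lllh" → prefix "lll" already present; 1 new (h)
  "lll" → prefix "lll" already present; 0 new (none)
  "lllvvv" → prefix "lllvvv" already present; 0 new (none)
  "lllvvhh" → prefix "lllvvh" already present; 1 new (h)
Total nodes = 7 + 3 + 2 + 1 + 1 + 0 + 0 + 1 = 15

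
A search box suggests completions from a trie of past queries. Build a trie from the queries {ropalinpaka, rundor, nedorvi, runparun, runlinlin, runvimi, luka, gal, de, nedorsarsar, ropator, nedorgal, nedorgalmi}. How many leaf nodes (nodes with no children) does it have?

Leaves are exactly the stored words that no other stored word extends.
Those words: "de", "gal", "luka", "nedorgalmi", "nedorsarsar", "nedorvi", "ropalinpaka", "ropator", "rundor", "runlinlin", "runparun", "runvimi"
Leaf count: 12

12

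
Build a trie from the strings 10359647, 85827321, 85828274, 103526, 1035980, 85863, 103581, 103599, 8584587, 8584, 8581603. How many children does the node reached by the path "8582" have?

The children of the "8582" node are the distinct next characters among strings starting with "8582".
Distinct next characters after "8582": 7, 8.
That node has 2 child edges.

2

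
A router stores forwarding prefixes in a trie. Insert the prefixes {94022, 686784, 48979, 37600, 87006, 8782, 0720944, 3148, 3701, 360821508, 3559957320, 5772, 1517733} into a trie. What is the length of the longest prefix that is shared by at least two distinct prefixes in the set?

2

Look for the deepest trie node that still has at least two words in its subtree.
"3701" and "37600" agree on "37" (2 characters) before diverging; nothing deeper is shared.
Longest shared-prefix length: 2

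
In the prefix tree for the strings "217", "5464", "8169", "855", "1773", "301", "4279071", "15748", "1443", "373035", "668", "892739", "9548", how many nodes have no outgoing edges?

13

Leaves are exactly the stored words that no other stored word extends.
Those words: "1443", "15748", "1773", "217", "301", "373035", "4279071", "5464", "668", "8169", "855", "892739", "9548"
Leaf count: 13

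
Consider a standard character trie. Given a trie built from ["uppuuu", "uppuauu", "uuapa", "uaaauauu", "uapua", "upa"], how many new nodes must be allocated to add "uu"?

0

"uu" is already a full path in the trie; only an end-marker is added.
No new nodes are needed: 0.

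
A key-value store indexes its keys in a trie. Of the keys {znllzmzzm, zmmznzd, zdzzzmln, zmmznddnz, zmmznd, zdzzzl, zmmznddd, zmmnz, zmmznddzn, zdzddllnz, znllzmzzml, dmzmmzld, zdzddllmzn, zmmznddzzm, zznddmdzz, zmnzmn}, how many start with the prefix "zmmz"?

Traverse to the node for "zmmz", then collect every word in that subtree.
Words under "zmmz": zmmznd, zmmznddd, zmmznddnz, zmmznddzn, zmmznddzzm, zmmznzd
Count: 6

6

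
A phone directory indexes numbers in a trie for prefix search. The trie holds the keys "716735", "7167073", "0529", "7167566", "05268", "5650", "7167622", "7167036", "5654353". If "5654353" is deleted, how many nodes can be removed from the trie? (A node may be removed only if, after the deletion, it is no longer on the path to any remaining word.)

A node on "5654353"'s path can go only if nothing else ends at it or branches off below it.
The suffix "4353" (4 nodes) is used only by "5654353"; the node for "565" still has the child "0", so pruning stops there.
Nodes removed: 4

4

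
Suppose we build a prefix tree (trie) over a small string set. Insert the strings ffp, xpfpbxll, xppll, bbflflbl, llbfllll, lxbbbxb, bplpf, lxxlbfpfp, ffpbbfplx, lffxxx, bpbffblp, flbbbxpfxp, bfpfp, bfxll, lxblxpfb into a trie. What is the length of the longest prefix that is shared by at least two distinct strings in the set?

The deepest shared node is where two words last agree before diverging.
"ffp" and "ffpbbfplx" agree on "ffp" (3 characters) before diverging; nothing deeper is shared.
Longest shared-prefix length: 3

3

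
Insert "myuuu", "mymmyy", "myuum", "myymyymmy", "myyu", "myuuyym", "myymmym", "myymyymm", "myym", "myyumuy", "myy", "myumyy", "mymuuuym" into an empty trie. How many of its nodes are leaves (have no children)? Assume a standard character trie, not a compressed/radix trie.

9

A leaf is a node with no children — equivalently, the end of a word that is not a proper prefix of any other stored word.
Those words: "mymmyy", "mymuuuym", "myumyy", "myuum", "myuuu", "myuuyym", "myymmym", "myymyymmy", "myyumuy"
Leaf count: 9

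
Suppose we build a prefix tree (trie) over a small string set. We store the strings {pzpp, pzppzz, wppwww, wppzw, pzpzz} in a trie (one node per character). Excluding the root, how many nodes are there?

For each word, the new-node count is its length minus the longest prefix already in the trie:
  "pzpp" → 4 new (p, z, p, p)
  "pzppzz" → prefix "pzpp" already present; 2 new (z, z)
  "wppwww" → 6 new (w, p, p, w, w, w)
  "wppzw" → prefix "wpp" already present; 2 new (z, w)
  "pzpzz" → prefix "pzp" already present; 2 new (z, z)
Total nodes = 4 + 2 + 6 + 2 + 2 = 16

16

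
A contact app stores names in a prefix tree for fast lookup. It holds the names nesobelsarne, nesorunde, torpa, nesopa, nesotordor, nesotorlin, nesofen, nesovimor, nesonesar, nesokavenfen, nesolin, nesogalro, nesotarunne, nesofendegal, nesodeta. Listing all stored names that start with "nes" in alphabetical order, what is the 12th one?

nesotordor

Words with prefix "nes", in lexicographic order: "nesobelsarne", "nesodeta", "nesofen", "nesofendegal", "nesogalro", "nesokavenfen", "nesolin", "nesonesar", "nesopa", "nesorunde", "nesotarunne", "nesotordor", "nesotorlin", "nesovimor"
The 12th is nesotordor.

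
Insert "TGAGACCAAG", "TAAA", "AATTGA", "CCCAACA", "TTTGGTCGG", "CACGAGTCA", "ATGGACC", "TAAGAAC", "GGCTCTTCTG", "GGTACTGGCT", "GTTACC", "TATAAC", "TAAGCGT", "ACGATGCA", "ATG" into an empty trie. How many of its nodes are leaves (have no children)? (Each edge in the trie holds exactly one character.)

Leaves are exactly the stored words that no other stored word extends.
Those words: "AATTGA", "ACGATGCA", "ATGGACC", "CACGAGTCA", "CCCAACA", "GGCTCTTCTG", "GGTACTGGCT", "GTTACC", "TAAA", "TAAGAAC", "TAAGCGT", "TATAAC", "TGAGACCAAG", "TTTGGTCGG"
Leaf count: 14

14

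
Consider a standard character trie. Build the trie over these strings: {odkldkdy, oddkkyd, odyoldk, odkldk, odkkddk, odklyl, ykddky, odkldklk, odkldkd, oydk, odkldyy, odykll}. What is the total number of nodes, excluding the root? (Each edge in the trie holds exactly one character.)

40

Count nodes per top-level branch (shared prefixes stored once):
  'o'-branch (oddkkyd, odkkddk, odkldk, odkldkd, odkldkdy, odkldklk, odkldyy, odklyl, odykll, odyoldk, oydk): 34 nodes
  'y'-branch (ykddky): 6 nodes
Sum: 40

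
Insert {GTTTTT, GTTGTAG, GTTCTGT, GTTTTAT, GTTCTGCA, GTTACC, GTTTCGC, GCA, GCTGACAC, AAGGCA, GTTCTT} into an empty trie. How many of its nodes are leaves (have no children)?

Leaves are exactly the stored words that no other stored word extends.
Those words: "AAGGCA", "GCA", "GCTGACAC", "GTTACC", "GTTCTGCA", "GTTCTGT", "GTTCTT", "GTTGTAG", "GTTTCGC", "GTTTTAT", "GTTTTT"
Leaf count: 11

11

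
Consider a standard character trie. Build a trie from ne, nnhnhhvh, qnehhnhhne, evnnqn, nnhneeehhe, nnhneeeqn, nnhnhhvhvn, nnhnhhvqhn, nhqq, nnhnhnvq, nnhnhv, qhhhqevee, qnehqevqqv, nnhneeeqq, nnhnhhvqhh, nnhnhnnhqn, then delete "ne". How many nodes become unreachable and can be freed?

1

After clearing the end-marker at "ne", prune upward until reaching a node still needed by another word.
The suffix "e" (1 node) is used only by "ne"; the node for "n" still has the child "n", so pruning stops there.
Nodes removed: 1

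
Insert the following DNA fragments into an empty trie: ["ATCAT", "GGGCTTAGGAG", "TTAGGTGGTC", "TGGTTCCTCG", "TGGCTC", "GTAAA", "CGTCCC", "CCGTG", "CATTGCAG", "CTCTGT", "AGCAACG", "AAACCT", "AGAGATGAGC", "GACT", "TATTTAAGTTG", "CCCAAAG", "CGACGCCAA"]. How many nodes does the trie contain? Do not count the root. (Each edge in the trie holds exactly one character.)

108

Trace insertions, counting only characters that open a new branch:
  "ATCAT" → 5 new (A, T, C, A, T)
  "GGGCTTAGGAG" → 11 new (G, G, G, C, T, T, A, G, G, A, G)
  "TTAGGTGGTC" → 10 new (T, T, A, G, G, T, G, G, T, C)
  "TGGTTCCTCG" → prefix "T" already present; 9 new (G, G, T, T, C, C, T, C, G)
  "TGGCTC" → prefix "TGG" already present; 3 new (C, T, C)
  "GTAAA" → prefix "G" already present; 4 new (T, A, A, A)
  "CGTCCC" → 6 new (C, G, T, C, C, C)
  "CCGTG" → prefix "C" already present; 4 new (C, G, T, G)
  "CATTGCAG" → prefix "C" already present; 7 new (A, T, T, G, C, A, G)
  "CTCTGT" → prefix "C" already present; 5 new (T, C, T, G, T)
  "AGCAACG" → prefix "A" already present; 6 new (G, C, A, A, C, G)
  "AAACCT" → prefix "A" already present; 5 new (A, A, C, C, T)
  "AGAGATGAGC" → prefix "AG" already present; 8 new (A, G, A, T, G, A, G, C)
  "GACT" → prefix "G" already present; 3 new (A, C, T)
  "TATTTAAGTTG" → prefix "T" already present; 10 new (A, T, T, T, A, A, G, T, T, G)
  "CCCAAAG" → prefix "CC" already present; 5 new (C, A, A, A, G)
  "CGACGCCAA" → prefix "CG" already present; 7 new (A, C, G, C, C, A, A)
Total nodes = 5 + 11 + 10 + 9 + 3 + 4 + 6 + 4 + 7 + 5 + 6 + 5 + 8 + 3 + 10 + 5 + 7 = 108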